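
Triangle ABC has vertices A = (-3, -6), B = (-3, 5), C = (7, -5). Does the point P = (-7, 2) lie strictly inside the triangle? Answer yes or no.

no

Barycentric coordinates of P: (7/11, 42/55, -2/5).
The three coordinates are positive, positive, negative; a point is interior exactly when all three are positive.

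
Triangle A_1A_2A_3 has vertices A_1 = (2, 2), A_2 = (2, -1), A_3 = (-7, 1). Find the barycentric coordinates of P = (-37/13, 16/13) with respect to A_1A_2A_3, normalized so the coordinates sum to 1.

Signed area of the reference triangle: [A_1A_2A_3] = ½·(2·(-1−1) + 2·(1−2) + (-7)·(2−(-1))) = ½·(-4 − 2 − 21) = -27/2.
[PA_2A_3] = ½·((-37/13)·(-1−1) + 2·(1−(16/13)) + (-7)·(16/13−(-1))) = ½·(74/13 − 6/13 − 203/13) = -135/26, so the A_1-coordinate is (-135/26)/(-27/2) = 5/13.
[A_1PA_3] = ½·(2·(16/13−1) + (-37/13)·(1−2) + (-7)·(2−(16/13))) = ½·(6/13 + 37/13 − 70/13) = -27/26, so the A_2-coordinate is 1/13.
[A_1A_2P] = ½·(2·(-1−(16/13)) + 2·(16/13−2) + (-37/13)·(2−(-1))) = ½·(-58/13 − 20/13 − 111/13) = -189/26, so the A_3-coordinate is 7/13.
Check: 5/13 + 1/13 + 7/13 = 1.

(5/13, 1/13, 7/13)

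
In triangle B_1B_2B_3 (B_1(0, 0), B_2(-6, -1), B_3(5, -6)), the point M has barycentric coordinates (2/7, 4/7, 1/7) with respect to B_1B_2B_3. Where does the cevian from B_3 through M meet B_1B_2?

(-4, -2/3)

Line B_3M meets B_1B_2 where the B_3-coordinate vanishes; zeroing M's B_3-weight and renormalizing leaves B_1, B_2-weights 2/7 : 4/7 → (1/3, 2/3).
So N = (1/3)·B_1 + (2/3)·B_2 = (-4, -2/3).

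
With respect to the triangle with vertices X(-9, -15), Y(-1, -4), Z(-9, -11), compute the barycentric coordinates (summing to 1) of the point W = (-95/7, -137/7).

(8/7, -4/7, 3/7)

Signed area of the reference triangle: [XYZ] = ½·((-9)·(-4−(-11)) + (-1)·(-11−(-15)) + (-9)·(-15−(-4))) = ½·(-63 − 4 + 99) = 16.
[WYZ] = ½·((-95/7)·(-4−(-11)) + (-1)·(-11−(-137/7)) + (-9)·(-137/7−(-4))) = ½·(-95 − 60/7 + 981/7) = 128/7, so the X-coordinate is (128/7)/16 = 8/7.
[XWZ] = ½·((-9)·(-137/7−(-11)) + (-95/7)·(-11−(-15)) + (-9)·(-15−(-137/7))) = ½·(540/7 − 380/7 − 288/7) = -64/7, so the Y-coordinate is -4/7.
[XYW] = ½·((-9)·(-4−(-137/7)) + (-1)·(-137/7−(-15)) + (-95/7)·(-15−(-4))) = ½·(-981/7 + 32/7 + 1045/7) = 48/7, so the Z-coordinate is 3/7.
Check: 8/7 − 4/7 + 3/7 = 1.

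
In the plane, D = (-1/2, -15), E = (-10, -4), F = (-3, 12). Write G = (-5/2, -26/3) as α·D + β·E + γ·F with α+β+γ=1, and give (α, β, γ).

(2/3, 1/6, 1/6)

Signed area of the reference triangle: [DEF] = ½·((-1/2)·(-4−12) + (-10)·(12−(-15)) + (-3)·(-15−(-4))) = ½·(8 − 270 + 33) = -229/2.
[GEF] = ½·((-5/2)·(-4−12) + (-10)·(12−(-26/3)) + (-3)·(-26/3−(-4))) = ½·(40 − 620/3 + 14) = -229/3, so the D-coordinate is (-229/3)/(-229/2) = 2/3.
[DGF] = ½·((-1/2)·(-26/3−12) + (-5/2)·(12−(-15)) + (-3)·(-15−(-26/3))) = ½·(31/3 − 135/2 + 19) = -229/12, so the E-coordinate is 1/6.
[DEG] = ½·((-1/2)·(-4−(-26/3)) + (-10)·(-26/3−(-15)) + (-5/2)·(-15−(-4))) = ½·(-7/3 − 190/3 + 55/2) = -229/12, so the F-coordinate is 1/6.
Check: 2/3 + 1/6 + 1/6 = 1.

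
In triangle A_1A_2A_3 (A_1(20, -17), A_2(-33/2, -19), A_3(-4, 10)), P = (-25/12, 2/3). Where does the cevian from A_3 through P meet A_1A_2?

Barycentric coordinates of P with respect to A_1A_2A_3: (1/6, 1/6, 2/3).
On side A_1A_2 the A_3-coordinate is zero; dropping P's A_3-weight 2/3 and renormalizing the remaining 1/6 : 1/6 gives weights 1/2, 1/2 on A_1, A_2.
Q = (1/2)·(20, -17) + (1/2)·(-33/2, -19) = (7/4, -18).

(7/4, -18)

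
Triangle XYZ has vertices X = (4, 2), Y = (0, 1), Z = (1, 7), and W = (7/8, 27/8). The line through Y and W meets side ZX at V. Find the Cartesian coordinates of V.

Barycentric coordinates of W with respect to XYZ: (1/8, 1/2, 3/8).
On side ZX the Y-coordinate is zero; dropping W's Y-weight 1/2 and renormalizing the remaining 3/8 : 1/8 gives weights 3/4, 1/4 on Z, X.
V = (3/4)·(1, 7) + (1/4)·(4, 2) = (7/4, 23/4).

(7/4, 23/4)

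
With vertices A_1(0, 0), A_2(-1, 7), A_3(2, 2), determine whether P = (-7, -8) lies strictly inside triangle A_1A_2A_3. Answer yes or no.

no

Barycentric coordinates of P: (75/16, -1/8, -57/16).
The three coordinates are positive, negative, negative; a point is interior exactly when all three are positive.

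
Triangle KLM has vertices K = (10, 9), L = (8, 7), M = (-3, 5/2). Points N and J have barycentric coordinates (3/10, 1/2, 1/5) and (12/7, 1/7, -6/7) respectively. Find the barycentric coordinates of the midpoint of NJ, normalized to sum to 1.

(141/140, 9/28, -23/70)

Since both coordinate triples sum to 1, the midpoint's barycentrics are the componentwise average.
(3/10+12/7)/2 = 141/140; similarly 9/28 and -23/70.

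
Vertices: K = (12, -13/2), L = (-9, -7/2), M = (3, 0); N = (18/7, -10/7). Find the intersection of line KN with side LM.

Barycentric coordinates of N with respect to KLM: (1/7, 1/7, 5/7).
On side LM the K-coordinate is zero; dropping N's K-weight 1/7 and renormalizing the remaining 1/7 : 5/7 gives weights 1/6, 5/6 on L, M.
J = (1/6)·(-9, -7/2) + (5/6)·(3, 0) = (1, -7/12).

(1, -7/12)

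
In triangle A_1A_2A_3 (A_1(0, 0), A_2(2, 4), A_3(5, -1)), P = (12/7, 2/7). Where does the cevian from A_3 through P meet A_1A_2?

Barycentric coordinates of P with respect to A_1A_2A_3: (4/7, 1/7, 2/7).
On side A_1A_2 the A_3-coordinate is zero; dropping P's A_3-weight 2/7 and renormalizing the remaining 4/7 : 1/7 gives weights 4/5, 1/5 on A_1, A_2.
Q = (4/5)·(0, 0) + (1/5)·(2, 4) = (2/5, 4/5).

(2/5, 4/5)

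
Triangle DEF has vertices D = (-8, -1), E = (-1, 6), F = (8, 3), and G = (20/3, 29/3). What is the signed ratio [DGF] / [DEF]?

4/3

[DEF] = ½·((-8)·(6−3) + (-1)·(3−(-1)) + 8·(-1−6)) = ½·(-24 − 4 − 56) = -42.
[DGF] = ½·((-8)·(29/3−3) + (20/3)·(3−(-1)) + 8·(-1−(29/3))) = ½·(-160/3 + 80/3 − 256/3) = -56, so the ratio is (-56)/(-42) = 4/3.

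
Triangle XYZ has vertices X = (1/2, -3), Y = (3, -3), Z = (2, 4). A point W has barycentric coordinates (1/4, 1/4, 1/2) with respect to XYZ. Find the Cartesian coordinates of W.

W = (1/4)·X + (1/4)·Y + (1/2)·Z.
x-coordinate: (1/4)·(1/2) + (1/4)·3 + (1/2)·2 = 15/8.
y-coordinate: (1/4)·(-3) + (1/4)·(-3) + (1/2)·4 = 1/2.

(15/8, 1/2)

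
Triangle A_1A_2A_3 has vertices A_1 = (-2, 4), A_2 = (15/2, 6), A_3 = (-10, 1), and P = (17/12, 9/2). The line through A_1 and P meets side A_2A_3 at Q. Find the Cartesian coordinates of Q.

Barycentric coordinates of P with respect to A_1A_2A_3: (1/3, 1/2, 1/6).
On side A_2A_3 the A_1-coordinate is zero; dropping P's A_1-weight 1/3 and renormalizing the remaining 1/2 : 1/6 gives weights 3/4, 1/4 on A_2, A_3.
Q = (3/4)·(15/2, 6) + (1/4)·(-10, 1) = (25/8, 19/4).

(25/8, 19/4)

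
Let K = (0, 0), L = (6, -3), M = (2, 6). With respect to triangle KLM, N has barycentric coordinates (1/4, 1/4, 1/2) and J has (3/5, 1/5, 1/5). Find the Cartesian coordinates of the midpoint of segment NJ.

Barycentric coordinates of the midpoint are the average: (17/40, 9/40, 7/20).
Converting: (17/40)·K + (9/40)·L + (7/20)·M = (41/20, 57/40).

(41/20, 57/40)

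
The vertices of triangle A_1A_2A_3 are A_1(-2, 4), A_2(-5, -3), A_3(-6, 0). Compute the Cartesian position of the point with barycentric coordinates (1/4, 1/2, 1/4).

P = (1/4)·A_1 + (1/2)·A_2 + (1/4)·A_3.
x-coordinate: (1/4)·(-2) + (1/2)·(-5) + (1/4)·(-6) = -9/2.
y-coordinate: (1/4)·4 + (1/2)·(-3) + (1/4)·0 = -1/2.

(-9/2, -1/2)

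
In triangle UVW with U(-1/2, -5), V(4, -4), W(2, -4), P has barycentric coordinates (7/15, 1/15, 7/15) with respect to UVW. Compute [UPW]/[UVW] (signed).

The signed ratio [UPW]/[UVW] equals the barycentric coordinate of P at vertex V, which is 1/15.

1/15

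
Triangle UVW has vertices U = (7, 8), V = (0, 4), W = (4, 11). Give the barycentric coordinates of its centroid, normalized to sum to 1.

(1/3, 1/3, 1/3)

The centroid is the average of the vertices, so each weight is 1/3.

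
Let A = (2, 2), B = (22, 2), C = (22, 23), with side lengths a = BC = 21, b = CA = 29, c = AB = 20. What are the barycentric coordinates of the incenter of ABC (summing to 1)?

The incenter has barycentric coordinates proportional to the opposite side lengths: (21 : 29 : 20).
Normalizing by 21+29+20 = 70 gives (3/10, 29/70, 2/7).

(3/10, 29/70, 2/7)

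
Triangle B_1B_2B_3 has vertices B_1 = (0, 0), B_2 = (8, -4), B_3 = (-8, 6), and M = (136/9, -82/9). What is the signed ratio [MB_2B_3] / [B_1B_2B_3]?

2/3

[B_1B_2B_3] = ½·(0·(-4−6) + 8·(6−0) + (-8)·(0−(-4))) = ½·(0 + 48 − 32) = 8.
[MB_2B_3] = ½·((136/9)·(-4−6) + 8·(6−(-82/9)) + (-8)·(-82/9−(-4))) = ½·(-1360/9 + 1088/9 + 368/9) = 16/3, so the ratio is (16/3)/8 = 2/3.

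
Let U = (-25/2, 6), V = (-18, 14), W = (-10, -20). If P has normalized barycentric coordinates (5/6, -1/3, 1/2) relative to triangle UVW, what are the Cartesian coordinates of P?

P = (5/6)·U + (-1/3)·V + (1/2)·W.
x-coordinate: (5/6)·(-25/2) + (-1/3)·(-18) + (1/2)·(-10) = -113/12.
y-coordinate: (5/6)·6 + (-1/3)·14 + (1/2)·(-20) = -29/3.

(-113/12, -29/3)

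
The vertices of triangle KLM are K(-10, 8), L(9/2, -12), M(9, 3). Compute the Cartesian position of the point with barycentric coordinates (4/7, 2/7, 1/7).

N = (4/7)·K + (2/7)·L + (1/7)·M.
x-coordinate: (4/7)·(-10) + (2/7)·(9/2) + (1/7)·9 = -22/7.
y-coordinate: (4/7)·8 + (2/7)·(-12) + (1/7)·3 = 11/7.

(-22/7, 11/7)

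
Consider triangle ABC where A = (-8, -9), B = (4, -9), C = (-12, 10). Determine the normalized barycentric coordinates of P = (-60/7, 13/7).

Signed area of the reference triangle: [ABC] = ½·((-8)·(-9−10) + 4·(10−(-9)) + (-12)·(-9−(-9))) = ½·(152 + 76 + 0) = 114.
[PBC] = ½·((-60/7)·(-9−10) + 4·(10−(13/7)) + (-12)·(13/7−(-9))) = ½·(1140/7 + 228/7 − 912/7) = 228/7, so the A-coordinate is (228/7)/114 = 2/7.
[APC] = ½·((-8)·(13/7−10) + (-60/7)·(10−(-9)) + (-12)·(-9−(13/7))) = ½·(456/7 − 1140/7 + 912/7) = 114/7, so the B-coordinate is 1/7.
[ABP] = ½·((-8)·(-9−(13/7)) + 4·(13/7−(-9)) + (-60/7)·(-9−(-9))) = ½·(608/7 + 304/7 + 0) = 456/7, so the C-coordinate is 4/7.
Check: 2/7 + 1/7 + 4/7 = 1.

(2/7, 1/7, 4/7)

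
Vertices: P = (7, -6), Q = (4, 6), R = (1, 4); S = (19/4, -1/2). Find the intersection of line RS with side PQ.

Barycentric coordinates of S with respect to PQR: (1/2, 1/4, 1/4).
On side PQ the R-coordinate is zero; dropping S's R-weight 1/4 and renormalizing the remaining 1/2 : 1/4 gives weights 2/3, 1/3 on P, Q.
T = (2/3)·(7, -6) + (1/3)·(4, 6) = (6, -2).

(6, -2)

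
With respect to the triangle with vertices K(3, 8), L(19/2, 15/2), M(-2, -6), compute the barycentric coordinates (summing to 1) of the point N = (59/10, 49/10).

(1/5, 3/5, 1/5)

Signed area of the reference triangle: [KLM] = ½·(3·(15/2−(-6)) + (19/2)·(-6−8) + (-2)·(8−(15/2))) = ½·(81/2 − 133 − 1) = -187/4.
[NLM] = ½·((59/10)·(15/2−(-6)) + (19/2)·(-6−(49/10)) + (-2)·(49/10−(15/2))) = ½·(1593/20 − 2071/20 + 26/5) = -187/20, so the K-coordinate is (-187/20)/(-187/4) = 1/5.
[KNM] = ½·(3·(49/10−(-6)) + (59/10)·(-6−8) + (-2)·(8−(49/10))) = ½·(327/10 − 413/5 − 31/5) = -561/20, so the L-coordinate is 3/5.
[KLN] = ½·(3·(15/2−(49/10)) + (19/2)·(49/10−8) + (59/10)·(8−(15/2))) = ½·(39/5 − 589/20 + 59/20) = -187/20, so the M-coordinate is 1/5.
Check: 1/5 + 3/5 + 1/5 = 1.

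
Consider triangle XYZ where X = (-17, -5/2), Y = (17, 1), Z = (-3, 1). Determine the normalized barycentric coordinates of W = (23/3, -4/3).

(2/3, 1, -2/3)

Signed area of the reference triangle: [XYZ] = ½·((-17)·(1−1) + 17·(1−(-5/2)) + (-3)·(-5/2−1)) = ½·(0 + 119/2 + 21/2) = 35.
[WYZ] = ½·((23/3)·(1−1) + 17·(1−(-4/3)) + (-3)·(-4/3−1)) = ½·(0 + 119/3 + 7) = 70/3, so the X-coordinate is (70/3)/35 = 2/3.
[XWZ] = ½·((-17)·(-4/3−1) + (23/3)·(1−(-5/2)) + (-3)·(-5/2−(-4/3))) = ½·(119/3 + 161/6 + 7/2) = 35, so the Y-coordinate is 1.
[XYW] = ½·((-17)·(1−(-4/3)) + 17·(-4/3−(-5/2)) + (23/3)·(-5/2−1)) = ½·(-119/3 + 119/6 − 161/6) = -70/3, so the Z-coordinate is -2/3.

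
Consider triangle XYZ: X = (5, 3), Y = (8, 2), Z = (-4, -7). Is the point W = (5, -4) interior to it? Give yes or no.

no

Barycentric coordinates of W: (-15/13, 21/13, 7/13).
The three coordinates are negative, positive, positive; a point is interior exactly when all three are positive.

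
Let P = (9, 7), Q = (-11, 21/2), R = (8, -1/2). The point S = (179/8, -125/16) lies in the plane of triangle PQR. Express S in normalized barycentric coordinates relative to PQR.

Signed area of the reference triangle: [PQR] = ½·(9·(21/2−(-1/2)) + (-11)·(-1/2−7) + 8·(7−(21/2))) = ½·(99 + 165/2 − 28) = 307/4.
[SQR] = ½·((179/8)·(21/2−(-1/2)) + (-11)·(-1/2−(-125/16)) + 8·(-125/16−(21/2))) = ½·(1969/8 − 1287/16 − 293/2) = 307/32, so the P-coordinate is (307/32)/(307/4) = 1/8.
[PSR] = ½·(9·(-125/16−(-1/2)) + (179/8)·(-1/2−7) + 8·(7−(-125/16))) = ½·(-1053/16 − 2685/16 + 237/2) = -921/16, so the Q-coordinate is -3/4.
[PQS] = ½·(9·(21/2−(-125/16)) + (-11)·(-125/16−7) + (179/8)·(7−(21/2))) = ½·(2637/16 + 2607/16 − 1253/16) = 3991/32, so the R-coordinate is 13/8.
Check: 1/8 − 3/4 + 13/8 = 1.

(1/8, -3/4, 13/8)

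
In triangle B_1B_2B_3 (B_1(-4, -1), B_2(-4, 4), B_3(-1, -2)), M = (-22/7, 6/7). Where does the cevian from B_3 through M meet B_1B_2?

Barycentric coordinates of M with respect to B_1B_2B_3: (2/7, 3/7, 2/7).
On side B_1B_2 the B_3-coordinate is zero; dropping M's B_3-weight 2/7 and renormalizing the remaining 2/7 : 3/7 gives weights 2/5, 3/5 on B_1, B_2.
N = (2/5)·(-4, -1) + (3/5)·(-4, 4) = (-4, 2).

(-4, 2)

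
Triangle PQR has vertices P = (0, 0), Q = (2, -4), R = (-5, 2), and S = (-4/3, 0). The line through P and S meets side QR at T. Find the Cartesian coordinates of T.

Barycentric coordinates of S with respect to PQR: (1/2, 1/6, 1/3).
On side QR the P-coordinate is zero; dropping S's P-weight 1/2 and renormalizing the remaining 1/6 : 1/3 gives weights 1/3, 2/3 on Q, R.
T = (1/3)·(2, -4) + (2/3)·(-5, 2) = (-8/3, 0).

(-8/3, 0)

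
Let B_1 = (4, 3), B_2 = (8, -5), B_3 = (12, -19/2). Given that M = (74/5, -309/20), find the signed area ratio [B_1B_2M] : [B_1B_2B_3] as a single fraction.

9/10

[B_1B_2B_3] = ½·(4·(-5−(-19/2)) + 8·(-19/2−3) + 12·(3−(-5))) = ½·(18 − 100 + 96) = 7.
[B_1B_2M] = ½·(4·(-5−(-309/20)) + 8·(-309/20−3) + (74/5)·(3−(-5))) = ½·(209/5 − 738/5 + 592/5) = 63/10, so the ratio is (63/10)/7 = 9/10.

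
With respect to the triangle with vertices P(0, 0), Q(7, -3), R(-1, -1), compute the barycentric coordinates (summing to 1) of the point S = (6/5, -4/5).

(3/5, 1/5, 1/5)

Signed area of the reference triangle: [PQR] = ½·(0·(-3−(-1)) + 7·(-1−0) + (-1)·(0−(-3))) = ½·(0 − 7 − 3) = -5.
[SQR] = ½·((6/5)·(-3−(-1)) + 7·(-1−(-4/5)) + (-1)·(-4/5−(-3))) = ½·(-12/5 − 7/5 − 11/5) = -3, so the P-coordinate is (-3)/(-5) = 3/5.
[PSR] = ½·(0·(-4/5−(-1)) + (6/5)·(-1−0) + (-1)·(0−(-4/5))) = ½·(0 − 6/5 − 4/5) = -1, so the Q-coordinate is 1/5.
[PQS] = ½·(0·(-3−(-4/5)) + 7·(-4/5−0) + (6/5)·(0−(-3))) = ½·(0 − 28/5 + 18/5) = -1, so the R-coordinate is 1/5.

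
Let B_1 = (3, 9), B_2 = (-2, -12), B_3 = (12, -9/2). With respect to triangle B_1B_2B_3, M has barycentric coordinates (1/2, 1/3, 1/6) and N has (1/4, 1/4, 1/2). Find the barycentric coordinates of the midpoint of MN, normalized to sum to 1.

(3/8, 7/24, 1/3)

Since both coordinate triples sum to 1, the midpoint's barycentrics are the componentwise average.
(1/2+1/4)/2 = 3/8; similarly 7/24 and 1/3.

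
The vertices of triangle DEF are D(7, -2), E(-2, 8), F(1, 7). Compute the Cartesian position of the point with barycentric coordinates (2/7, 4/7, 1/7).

G = (2/7)·D + (4/7)·E + (1/7)·F.
x-coordinate: (2/7)·7 + (4/7)·(-2) + (1/7)·1 = 1.
y-coordinate: (2/7)·(-2) + (4/7)·8 + (1/7)·7 = 5.

(1, 5)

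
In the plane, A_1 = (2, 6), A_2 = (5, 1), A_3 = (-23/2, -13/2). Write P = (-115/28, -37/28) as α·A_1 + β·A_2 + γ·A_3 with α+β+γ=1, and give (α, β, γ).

(2/7, 3/14, 1/2)

Signed area of the reference triangle: [A_1A_2A_3] = ½·(2·(1−(-13/2)) + 5·(-13/2−6) + (-23/2)·(6−1)) = ½·(15 − 125/2 − 115/2) = -105/2.
[PA_2A_3] = ½·((-115/28)·(1−(-13/2)) + 5·(-13/2−(-37/28)) + (-23/2)·(-37/28−1)) = ½·(-1725/56 − 725/28 + 1495/56) = -15, so the A_1-coordinate is (-15)/(-105/2) = 2/7.
[A_1PA_3] = ½·(2·(-37/28−(-13/2)) + (-115/28)·(-13/2−6) + (-23/2)·(6−(-37/28))) = ½·(145/14 + 2875/56 − 4715/56) = -45/4, so the A_2-coordinate is 3/14.
[A_1A_2P] = ½·(2·(1−(-37/28)) + 5·(-37/28−6) + (-115/28)·(6−1)) = ½·(65/14 − 1025/28 − 575/28) = -105/4, so the A_3-coordinate is 1/2.
Check: 2/7 + 3/14 + 1/2 = 1.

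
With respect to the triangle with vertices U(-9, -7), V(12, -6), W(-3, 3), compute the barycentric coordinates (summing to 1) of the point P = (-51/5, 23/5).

(1/5, -2/5, 6/5)

Signed area of the reference triangle: [UVW] = ½·((-9)·(-6−3) + 12·(3−(-7)) + (-3)·(-7−(-6))) = ½·(81 + 120 + 3) = 102.
[PVW] = ½·((-51/5)·(-6−3) + 12·(3−(23/5)) + (-3)·(23/5−(-6))) = ½·(459/5 − 96/5 − 159/5) = 102/5, so the U-coordinate is (102/5)/102 = 1/5.
[UPW] = ½·((-9)·(23/5−3) + (-51/5)·(3−(-7)) + (-3)·(-7−(23/5))) = ½·(-72/5 − 102 + 174/5) = -204/5, so the V-coordinate is -2/5.
[UVP] = ½·((-9)·(-6−(23/5)) + 12·(23/5−(-7)) + (-51/5)·(-7−(-6))) = ½·(477/5 + 696/5 + 51/5) = 612/5, so the W-coordinate is 6/5.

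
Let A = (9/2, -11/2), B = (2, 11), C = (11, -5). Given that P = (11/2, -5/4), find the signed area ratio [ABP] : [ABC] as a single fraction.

1/4

[ABC] = ½·((9/2)·(11−(-5)) + 2·(-5−(-11/2)) + 11·(-11/2−11)) = ½·(72 + 1 − 363/2) = -217/4.
[ABP] = ½·((9/2)·(11−(-5/4)) + 2·(-5/4−(-11/2)) + (11/2)·(-11/2−11)) = ½·(441/8 + 17/2 − 363/4) = -217/16, so the ratio is (-217/16)/(-217/4) = 1/4.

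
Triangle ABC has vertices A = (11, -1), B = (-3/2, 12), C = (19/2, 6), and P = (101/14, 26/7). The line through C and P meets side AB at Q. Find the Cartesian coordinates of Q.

(41/6, 10/3)

Barycentric coordinates of P with respect to ABC: (4/7, 2/7, 1/7).
On side AB the C-coordinate is zero; dropping P's C-weight 1/7 and renormalizing the remaining 4/7 : 2/7 gives weights 2/3, 1/3 on A, B.
Q = (2/3)·(11, -1) + (1/3)·(-3/2, 12) = (41/6, 10/3).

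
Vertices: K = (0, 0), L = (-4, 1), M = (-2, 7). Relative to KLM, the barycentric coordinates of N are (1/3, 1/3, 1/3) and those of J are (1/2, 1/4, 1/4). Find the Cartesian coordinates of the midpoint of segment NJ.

(-7/4, 7/3)

Barycentric coordinates of the midpoint are the average: (5/12, 7/24, 7/24).
Converting: (5/12)·K + (7/24)·L + (7/24)·M = (-7/4, 7/3).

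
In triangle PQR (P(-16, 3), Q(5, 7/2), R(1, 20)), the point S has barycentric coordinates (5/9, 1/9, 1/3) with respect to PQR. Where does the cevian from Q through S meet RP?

Line QS meets RP where the Q-coordinate vanishes; zeroing S's Q-weight and renormalizing leaves R, P-weights 1/3 : 5/9 → (3/8, 5/8).
So T = (3/8)·R + (5/8)·P = (-77/8, 75/8).

(-77/8, 75/8)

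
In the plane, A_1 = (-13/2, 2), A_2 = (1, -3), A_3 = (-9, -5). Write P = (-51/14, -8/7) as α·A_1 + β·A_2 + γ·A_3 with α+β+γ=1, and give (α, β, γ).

(3/7, 3/7, 1/7)

Signed area of the reference triangle: [A_1A_2A_3] = ½·((-13/2)·(-3−(-5)) + 1·(-5−2) + (-9)·(2−(-3))) = ½·(-13 − 7 − 45) = -65/2.
[PA_2A_3] = ½·((-51/14)·(-3−(-5)) + 1·(-5−(-8/7)) + (-9)·(-8/7−(-3))) = ½·(-51/7 − 27/7 − 117/7) = -195/14, so the A_1-coordinate is (-195/14)/(-65/2) = 3/7.
[A_1PA_3] = ½·((-13/2)·(-8/7−(-5)) + (-51/14)·(-5−2) + (-9)·(2−(-8/7))) = ½·(-351/14 + 51/2 − 198/7) = -195/14, so the A_2-coordinate is 3/7.
[A_1A_2P] = ½·((-13/2)·(-3−(-8/7)) + 1·(-8/7−2) + (-51/14)·(2−(-3))) = ½·(169/14 − 22/7 − 255/14) = -65/14, so the A_3-coordinate is 1/7.
Check: 3/7 + 3/7 + 1/7 = 1.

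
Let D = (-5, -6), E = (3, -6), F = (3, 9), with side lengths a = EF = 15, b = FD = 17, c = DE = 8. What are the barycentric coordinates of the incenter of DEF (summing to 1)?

(3/8, 17/40, 1/5)

The incenter has barycentric coordinates proportional to the opposite side lengths: (15 : 17 : 8).
Normalizing by 15+17+8 = 40 gives (3/8, 17/40, 1/5).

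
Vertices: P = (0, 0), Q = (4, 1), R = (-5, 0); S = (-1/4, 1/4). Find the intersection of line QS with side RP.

(-5/3, 0)

Barycentric coordinates of S with respect to PQR: (1/2, 1/4, 1/4).
On side RP the Q-coordinate is zero; dropping S's Q-weight 1/4 and renormalizing the remaining 1/4 : 1/2 gives weights 1/3, 2/3 on R, P.
T = (1/3)·(-5, 0) + (2/3)·(0, 0) = (-5/3, 0).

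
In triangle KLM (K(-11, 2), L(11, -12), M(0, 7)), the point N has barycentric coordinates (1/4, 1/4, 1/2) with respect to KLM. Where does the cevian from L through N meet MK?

Line LN meets MK where the L-coordinate vanishes; zeroing N's L-weight and renormalizing leaves M, K-weights 1/2 : 1/4 → (2/3, 1/3).
So J = (2/3)·M + (1/3)·K = (-11/3, 16/3).

(-11/3, 16/3)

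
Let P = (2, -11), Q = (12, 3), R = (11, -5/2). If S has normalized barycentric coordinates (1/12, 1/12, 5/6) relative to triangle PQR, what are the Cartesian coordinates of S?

S = (1/12)·P + (1/12)·Q + (5/6)·R.
x-coordinate: (1/12)·2 + (1/12)·12 + (5/6)·11 = 31/3.
y-coordinate: (1/12)·(-11) + (1/12)·3 + (5/6)·(-5/2) = -11/4.

(31/3, -11/4)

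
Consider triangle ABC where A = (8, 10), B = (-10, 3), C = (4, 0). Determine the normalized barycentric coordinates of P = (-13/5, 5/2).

(1/10, 1/2, 2/5)

Signed area of the reference triangle: [ABC] = ½·(8·(3−0) + (-10)·(0−10) + 4·(10−3)) = ½·(24 + 100 + 28) = 76.
[PBC] = ½·((-13/5)·(3−0) + (-10)·(0−(5/2)) + 4·(5/2−3)) = ½·(-39/5 + 25 − 2) = 38/5, so the A-coordinate is (38/5)/76 = 1/10.
[APC] = ½·(8·(5/2−0) + (-13/5)·(0−10) + 4·(10−(5/2))) = ½·(20 + 26 + 30) = 38, so the B-coordinate is 1/2.
[ABP] = ½·(8·(3−(5/2)) + (-10)·(5/2−10) + (-13/5)·(10−3)) = ½·(4 + 75 − 91/5) = 152/5, so the C-coordinate is 2/5.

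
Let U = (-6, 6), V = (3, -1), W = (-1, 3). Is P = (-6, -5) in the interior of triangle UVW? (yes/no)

no

Barycentric coordinates of P: (13/2, 55/8, -99/8).
The three coordinates are positive, positive, negative; a point is interior exactly when all three are positive.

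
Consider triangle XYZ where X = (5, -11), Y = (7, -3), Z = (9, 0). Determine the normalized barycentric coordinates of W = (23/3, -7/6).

Signed area of the reference triangle: [XYZ] = ½·(5·(-3−0) + 7·(0−(-11)) + 9·(-11−(-3))) = ½·(-15 + 77 − 72) = -5.
[WYZ] = ½·((23/3)·(-3−0) + 7·(0−(-7/6)) + 9·(-7/6−(-3))) = ½·(-23 + 49/6 + 33/2) = 5/6, so the X-coordinate is (5/6)/(-5) = -1/6.
[XWZ] = ½·(5·(-7/6−0) + (23/3)·(0−(-11)) + 9·(-11−(-7/6))) = ½·(-35/6 + 253/3 − 177/2) = -5, so the Y-coordinate is 1.
[XYW] = ½·(5·(-3−(-7/6)) + 7·(-7/6−(-11)) + (23/3)·(-11−(-3))) = ½·(-55/6 + 413/6 − 184/3) = -5/6, so the Z-coordinate is 1/6.
Check: -1/6 + 1 + 1/6 = 1.

(-1/6, 1, 1/6)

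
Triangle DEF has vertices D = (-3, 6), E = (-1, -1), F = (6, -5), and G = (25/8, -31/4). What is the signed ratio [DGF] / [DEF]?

[DEF] = ½·((-3)·(-1−(-5)) + (-1)·(-5−6) + 6·(6−(-1))) = ½·(-12 + 11 + 42) = 41/2.
[DGF] = ½·((-3)·(-31/4−(-5)) + (25/8)·(-5−6) + 6·(6−(-31/4))) = ½·(33/4 − 275/8 + 165/2) = 451/16, so the ratio is (451/16)/(41/2) = 11/8.

11/8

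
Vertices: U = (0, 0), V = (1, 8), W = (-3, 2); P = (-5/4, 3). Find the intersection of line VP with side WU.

(-2, 4/3)

Barycentric coordinates of P with respect to UVW: (1/4, 1/4, 1/2).
On side WU the V-coordinate is zero; dropping P's V-weight 1/4 and renormalizing the remaining 1/2 : 1/4 gives weights 2/3, 1/3 on W, U.
Q = (2/3)·(-3, 2) + (1/3)·(0, 0) = (-2, 4/3).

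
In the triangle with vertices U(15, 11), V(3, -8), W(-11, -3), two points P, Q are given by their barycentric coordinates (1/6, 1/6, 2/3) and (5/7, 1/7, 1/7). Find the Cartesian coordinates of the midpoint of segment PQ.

(55/21, 67/28)

Barycentric coordinates of the midpoint are the average: (37/84, 13/84, 17/42).
Converting: (37/84)·U + (13/84)·V + (17/42)·W = (55/21, 67/28).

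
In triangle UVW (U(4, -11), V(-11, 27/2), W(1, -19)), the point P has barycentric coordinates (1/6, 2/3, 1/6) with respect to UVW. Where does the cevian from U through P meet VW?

(-43/5, 7)

Line UP meets VW where the U-coordinate vanishes; zeroing P's U-weight and renormalizing leaves V, W-weights 2/3 : 1/6 → (4/5, 1/5).
So Q = (4/5)·V + (1/5)·W = (-43/5, 7).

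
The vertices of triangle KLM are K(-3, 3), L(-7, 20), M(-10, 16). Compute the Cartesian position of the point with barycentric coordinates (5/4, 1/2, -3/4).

(1/4, 7/4)

N = (5/4)·K + (1/2)·L + (-3/4)·M.
x-coordinate: (5/4)·(-3) + (1/2)·(-7) + (-3/4)·(-10) = 1/4.
y-coordinate: (5/4)·3 + (1/2)·20 + (-3/4)·16 = 7/4.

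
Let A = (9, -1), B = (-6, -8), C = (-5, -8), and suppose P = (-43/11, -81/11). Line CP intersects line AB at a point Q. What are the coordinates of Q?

Barycentric coordinates of P with respect to ABC: (1/11, 2/11, 8/11).
On side AB the C-coordinate is zero; dropping P's C-weight 8/11 and renormalizing the remaining 1/11 : 2/11 gives weights 1/3, 2/3 on A, B.
Q = (1/3)·(9, -1) + (2/3)·(-6, -8) = (-1, -17/3).

(-1, -17/3)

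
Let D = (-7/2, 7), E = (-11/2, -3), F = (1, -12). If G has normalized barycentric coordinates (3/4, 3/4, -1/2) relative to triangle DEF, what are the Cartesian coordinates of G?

G = (3/4)·D + (3/4)·E + (-1/2)·F.
x-coordinate: (3/4)·(-7/2) + (3/4)·(-11/2) + (-1/2)·1 = -29/4.
y-coordinate: (3/4)·7 + (3/4)·(-3) + (-1/2)·(-12) = 9.

(-29/4, 9)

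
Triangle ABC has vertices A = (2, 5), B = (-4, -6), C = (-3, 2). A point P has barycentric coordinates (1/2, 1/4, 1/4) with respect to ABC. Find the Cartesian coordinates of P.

(-3/4, 3/2)

P = (1/2)·A + (1/4)·B + (1/4)·C.
x-coordinate: (1/2)·2 + (1/4)·(-4) + (1/4)·(-3) = -3/4.
y-coordinate: (1/2)·5 + (1/4)·(-6) + (1/4)·2 = 3/2.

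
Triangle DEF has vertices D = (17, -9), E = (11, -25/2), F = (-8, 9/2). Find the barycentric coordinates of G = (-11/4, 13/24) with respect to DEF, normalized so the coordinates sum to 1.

Signed area of the reference triangle: [DEF] = ½·(17·(-25/2−(9/2)) + 11·(9/2−(-9)) + (-8)·(-9−(-25/2))) = ½·(-289 + 297/2 − 28) = -337/4.
[GEF] = ½·((-11/4)·(-25/2−(9/2)) + 11·(9/2−(13/24)) + (-8)·(13/24−(-25/2))) = ½·(187/4 + 1045/24 − 313/3) = -337/48, so the D-coordinate is (-337/48)/(-337/4) = 1/12.
[DGF] = ½·(17·(13/24−(9/2)) + (-11/4)·(9/2−(-9)) + (-8)·(-9−(13/24))) = ½·(-1615/24 − 297/8 + 229/3) = -337/24, so the E-coordinate is 1/6.
[DEG] = ½·(17·(-25/2−(13/24)) + 11·(13/24−(-9)) + (-11/4)·(-9−(-25/2))) = ½·(-5321/24 + 2519/24 − 77/8) = -1011/16, so the F-coordinate is 3/4.

(1/12, 1/6, 3/4)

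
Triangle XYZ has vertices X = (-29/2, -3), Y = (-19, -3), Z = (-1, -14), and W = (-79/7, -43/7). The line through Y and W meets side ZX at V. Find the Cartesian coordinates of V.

(-10, -20/3)

Barycentric coordinates of W with respect to XYZ: (4/7, 1/7, 2/7).
On side ZX the Y-coordinate is zero; dropping W's Y-weight 1/7 and renormalizing the remaining 2/7 : 4/7 gives weights 1/3, 2/3 on Z, X.
V = (1/3)·(-1, -14) + (2/3)·(-29/2, -3) = (-10, -20/3).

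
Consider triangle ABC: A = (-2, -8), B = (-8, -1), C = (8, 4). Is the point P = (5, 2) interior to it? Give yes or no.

yes

Barycentric coordinates of P: (17/142, 8/71, 109/142).
The three coordinates are positive, positive, positive; a point is interior exactly when all three are positive.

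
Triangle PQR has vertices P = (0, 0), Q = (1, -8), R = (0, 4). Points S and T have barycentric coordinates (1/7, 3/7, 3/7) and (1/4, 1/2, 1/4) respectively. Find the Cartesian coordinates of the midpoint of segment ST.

(13/28, -33/14)

Barycentric coordinates of the midpoint are the average: (11/56, 13/28, 19/56).
Converting: (11/56)·P + (13/28)·Q + (19/56)·R = (13/28, -33/14).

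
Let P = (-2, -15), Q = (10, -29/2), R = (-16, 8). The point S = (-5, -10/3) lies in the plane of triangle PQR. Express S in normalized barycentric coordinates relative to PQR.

Signed area of the reference triangle: [PQR] = ½·((-2)·(-29/2−8) + 10·(8−(-15)) + (-16)·(-15−(-29/2))) = ½·(45 + 230 + 8) = 283/2.
[SQR] = ½·((-5)·(-29/2−8) + 10·(8−(-10/3)) + (-16)·(-10/3−(-29/2))) = ½·(225/2 + 340/3 − 536/3) = 283/12, so the P-coordinate is (283/12)/(283/2) = 1/6.
[PSR] = ½·((-2)·(-10/3−8) + (-5)·(8−(-15)) + (-16)·(-15−(-10/3))) = ½·(68/3 − 115 + 560/3) = 283/6, so the Q-coordinate is 1/3.
[PQS] = ½·((-2)·(-29/2−(-10/3)) + 10·(-10/3−(-15)) + (-5)·(-15−(-29/2))) = ½·(67/3 + 350/3 + 5/2) = 283/4, so the R-coordinate is 1/2.
Check: 1/6 + 1/3 + 1/2 = 1.

(1/6, 1/3, 1/2)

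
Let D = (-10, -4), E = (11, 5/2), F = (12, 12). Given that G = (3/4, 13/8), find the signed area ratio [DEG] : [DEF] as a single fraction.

1/4

[DEF] = ½·((-10)·(5/2−12) + 11·(12−(-4)) + 12·(-4−(5/2))) = ½·(95 + 176 − 78) = 193/2.
[DEG] = ½·((-10)·(5/2−(13/8)) + 11·(13/8−(-4)) + (3/4)·(-4−(5/2))) = ½·(-35/4 + 495/8 − 39/8) = 193/8, so the ratio is (193/8)/(193/2) = 1/4.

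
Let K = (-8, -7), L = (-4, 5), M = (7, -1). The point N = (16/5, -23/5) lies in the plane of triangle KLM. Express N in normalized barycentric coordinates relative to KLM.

Signed area of the reference triangle: [KLM] = ½·((-8)·(5−(-1)) + (-4)·(-1−(-7)) + 7·(-7−5)) = ½·(-48 − 24 − 84) = -78.
[NLM] = ½·((16/5)·(5−(-1)) + (-4)·(-1−(-23/5)) + 7·(-23/5−5)) = ½·(96/5 − 72/5 − 336/5) = -156/5, so the K-coordinate is (-156/5)/(-78) = 2/5.
[KNM] = ½·((-8)·(-23/5−(-1)) + (16/5)·(-1−(-7)) + 7·(-7−(-23/5))) = ½·(144/5 + 96/5 − 84/5) = 78/5, so the L-coordinate is -1/5.
[KLN] = ½·((-8)·(5−(-23/5)) + (-4)·(-23/5−(-7)) + (16/5)·(-7−5)) = ½·(-384/5 − 48/5 − 192/5) = -312/5, so the M-coordinate is 4/5.
Check: 2/5 − 1/5 + 4/5 = 1.

(2/5, -1/5, 4/5)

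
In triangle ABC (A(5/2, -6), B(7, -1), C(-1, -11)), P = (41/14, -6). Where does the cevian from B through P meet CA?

Barycentric coordinates of P with respect to ABC: (1/7, 3/7, 3/7).
On side CA the B-coordinate is zero; dropping P's B-weight 3/7 and renormalizing the remaining 3/7 : 1/7 gives weights 3/4, 1/4 on C, A.
Q = (3/4)·(-1, -11) + (1/4)·(5/2, -6) = (-1/8, -39/4).

(-1/8, -39/4)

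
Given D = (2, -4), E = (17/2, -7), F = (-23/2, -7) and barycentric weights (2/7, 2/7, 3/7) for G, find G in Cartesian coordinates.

(-27/14, -43/7)

G = (2/7)·D + (2/7)·E + (3/7)·F.
x-coordinate: (2/7)·2 + (2/7)·(17/2) + (3/7)·(-23/2) = -27/14.
y-coordinate: (2/7)·(-4) + (2/7)·(-7) + (3/7)·(-7) = -43/7.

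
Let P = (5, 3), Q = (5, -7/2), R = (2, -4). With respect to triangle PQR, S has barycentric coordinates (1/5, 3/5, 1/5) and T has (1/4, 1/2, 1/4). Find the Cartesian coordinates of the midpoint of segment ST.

(173/40, -43/20)

Barycentric coordinates of the midpoint are the average: (9/40, 11/20, 9/40).
Converting: (9/40)·P + (11/20)·Q + (9/40)·R = (173/40, -43/20).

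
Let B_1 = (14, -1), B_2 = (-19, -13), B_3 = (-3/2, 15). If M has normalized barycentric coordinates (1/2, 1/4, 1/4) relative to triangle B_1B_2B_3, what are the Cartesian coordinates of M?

(15/8, 0)

M = (1/2)·B_1 + (1/4)·B_2 + (1/4)·B_3.
x-coordinate: (1/2)·14 + (1/4)·(-19) + (1/4)·(-3/2) = 15/8.
y-coordinate: (1/2)·(-1) + (1/4)·(-13) + (1/4)·15 = 0.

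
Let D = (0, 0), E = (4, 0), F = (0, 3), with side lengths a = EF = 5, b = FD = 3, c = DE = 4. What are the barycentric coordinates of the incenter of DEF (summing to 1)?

(5/12, 1/4, 1/3)

The incenter has barycentric coordinates proportional to the opposite side lengths: (5 : 3 : 4).
Normalizing by 5+3+4 = 12 gives (5/12, 1/4, 1/3).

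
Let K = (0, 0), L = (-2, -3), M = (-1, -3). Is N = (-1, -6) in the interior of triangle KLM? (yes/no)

no

Barycentric coordinates of N: (-1, -1, 3).
The three coordinates are negative, negative, positive; a point is interior exactly when all three are positive.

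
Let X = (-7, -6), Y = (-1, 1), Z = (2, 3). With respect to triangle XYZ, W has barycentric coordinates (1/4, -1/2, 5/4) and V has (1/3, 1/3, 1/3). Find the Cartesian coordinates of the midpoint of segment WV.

Barycentric coordinates of the midpoint are the average: (7/24, -1/12, 19/24).
Converting: (7/24)·X + (-1/12)·Y + (19/24)·Z = (-3/8, 13/24).

(-3/8, 13/24)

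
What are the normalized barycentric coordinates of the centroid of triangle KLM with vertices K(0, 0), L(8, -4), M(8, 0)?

The centroid is the average of the vertices, so each weight is 1/3.

(1/3, 1/3, 1/3)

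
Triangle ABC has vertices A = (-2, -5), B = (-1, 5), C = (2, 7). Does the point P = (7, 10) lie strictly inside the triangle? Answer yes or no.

Barycentric coordinates of P: (1/28, -12/7, 75/28).
The three coordinates are positive, negative, positive; a point is interior exactly when all three are positive.

no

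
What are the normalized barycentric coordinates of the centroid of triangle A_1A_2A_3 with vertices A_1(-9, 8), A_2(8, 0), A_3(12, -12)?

(1/3, 1/3, 1/3)

The centroid is the average of the vertices, so each weight is 1/3.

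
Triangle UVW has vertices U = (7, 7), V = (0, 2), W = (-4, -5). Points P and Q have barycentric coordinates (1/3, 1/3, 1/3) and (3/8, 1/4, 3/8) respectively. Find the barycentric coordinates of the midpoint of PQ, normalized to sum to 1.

(17/48, 7/24, 17/48)

Since both coordinate triples sum to 1, the midpoint's barycentrics are the componentwise average.
(1/3+3/8)/2 = 17/48; similarly 7/24 and 17/48.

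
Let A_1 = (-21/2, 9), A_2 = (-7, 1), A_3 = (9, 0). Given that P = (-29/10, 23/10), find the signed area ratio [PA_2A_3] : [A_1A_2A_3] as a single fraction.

1/5

[A_1A_2A_3] = ½·((-21/2)·(1−0) + (-7)·(0−9) + 9·(9−1)) = ½·(-21/2 + 63 + 72) = 249/4.
[PA_2A_3] = ½·((-29/10)·(1−0) + (-7)·(0−(23/10)) + 9·(23/10−1)) = ½·(-29/10 + 161/10 + 117/10) = 249/20, so the ratio is (249/20)/(249/4) = 1/5.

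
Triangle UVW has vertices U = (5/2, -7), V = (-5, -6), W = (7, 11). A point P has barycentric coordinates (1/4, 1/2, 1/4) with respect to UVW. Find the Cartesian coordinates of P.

P = (1/4)·U + (1/2)·V + (1/4)·W.
x-coordinate: (1/4)·(5/2) + (1/2)·(-5) + (1/4)·7 = -1/8.
y-coordinate: (1/4)·(-7) + (1/2)·(-6) + (1/4)·11 = -2.

(-1/8, -2)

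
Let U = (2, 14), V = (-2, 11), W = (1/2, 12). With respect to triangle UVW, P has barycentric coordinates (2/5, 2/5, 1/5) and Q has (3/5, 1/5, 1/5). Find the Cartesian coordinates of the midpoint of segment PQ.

(1/2, 127/10)

Barycentric coordinates of the midpoint are the average: (1/2, 3/10, 1/5).
Converting: (1/2)·U + (3/10)·V + (1/5)·W = (1/2, 127/10).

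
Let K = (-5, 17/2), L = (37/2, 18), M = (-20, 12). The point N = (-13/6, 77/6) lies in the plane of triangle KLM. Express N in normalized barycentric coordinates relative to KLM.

(1/3, 1/3, 1/3)

Signed area of the reference triangle: [KLM] = ½·((-5)·(18−12) + (37/2)·(12−(17/2)) + (-20)·(17/2−18)) = ½·(-30 + 259/4 + 190) = 899/8.
[NLM] = ½·((-13/6)·(18−12) + (37/2)·(12−(77/6)) + (-20)·(77/6−18)) = ½·(-13 − 185/12 + 310/3) = 899/24, so the K-coordinate is (899/24)/(899/8) = 1/3.
[KNM] = ½·((-5)·(77/6−12) + (-13/6)·(12−(17/2)) + (-20)·(17/2−(77/6))) = ½·(-25/6 − 91/12 + 260/3) = 899/24, so the L-coordinate is 1/3.
[KLN] = ½·((-5)·(18−(77/6)) + (37/2)·(77/6−(17/2)) + (-13/6)·(17/2−18)) = ½·(-155/6 + 481/6 + 247/12) = 899/24, so the M-coordinate is 1/3.
Check: 1/3 + 1/3 + 1/3 = 1.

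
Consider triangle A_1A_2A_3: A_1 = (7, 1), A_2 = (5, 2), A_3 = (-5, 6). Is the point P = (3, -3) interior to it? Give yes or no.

Barycentric coordinates of P: (29, -34, 6).
The three coordinates are positive, negative, positive; a point is interior exactly when all three are positive.

no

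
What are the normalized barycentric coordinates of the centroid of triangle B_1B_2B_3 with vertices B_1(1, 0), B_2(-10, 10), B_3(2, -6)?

The centroid is the average of the vertices, so each weight is 1/3.

(1/3, 1/3, 1/3)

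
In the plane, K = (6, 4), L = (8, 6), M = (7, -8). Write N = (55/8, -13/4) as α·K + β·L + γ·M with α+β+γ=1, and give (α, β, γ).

Signed area of the reference triangle: [KLM] = ½·(6·(6−(-8)) + 8·(-8−4) + 7·(4−6)) = ½·(84 − 96 − 14) = -13.
[NLM] = ½·((55/8)·(6−(-8)) + 8·(-8−(-13/4)) + 7·(-13/4−6)) = ½·(385/4 − 38 − 259/4) = -13/4, so the K-coordinate is (-13/4)/(-13) = 1/4.
[KNM] = ½·(6·(-13/4−(-8)) + (55/8)·(-8−4) + 7·(4−(-13/4))) = ½·(57/2 − 165/2 + 203/4) = -13/8, so the L-coordinate is 1/8.
[KLN] = ½·(6·(6−(-13/4)) + 8·(-13/4−4) + (55/8)·(4−6)) = ½·(111/2 − 58 − 55/4) = -65/8, so the M-coordinate is 5/8.

(1/4, 1/8, 5/8)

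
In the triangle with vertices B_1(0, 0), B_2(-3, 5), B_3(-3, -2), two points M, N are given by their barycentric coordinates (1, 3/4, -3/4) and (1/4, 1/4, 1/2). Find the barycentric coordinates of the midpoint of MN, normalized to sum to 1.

Since both coordinate triples sum to 1, the midpoint's barycentrics are the componentwise average.
(1+1/4)/2 = 5/8; similarly 1/2 and -1/8.

(5/8, 1/2, -1/8)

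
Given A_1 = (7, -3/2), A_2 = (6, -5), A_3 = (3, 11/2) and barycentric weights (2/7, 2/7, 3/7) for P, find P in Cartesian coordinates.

P = (2/7)·A_1 + (2/7)·A_2 + (3/7)·A_3.
x-coordinate: (2/7)·7 + (2/7)·6 + (3/7)·3 = 5.
y-coordinate: (2/7)·(-3/2) + (2/7)·(-5) + (3/7)·(11/2) = 1/2.

(5, 1/2)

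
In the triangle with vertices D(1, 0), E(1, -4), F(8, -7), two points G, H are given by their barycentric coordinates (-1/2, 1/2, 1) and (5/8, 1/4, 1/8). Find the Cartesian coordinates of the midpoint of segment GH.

(79/16, -87/16)

Barycentric coordinates of the midpoint are the average: (1/16, 3/8, 9/16).
Converting: (1/16)·D + (3/8)·E + (9/16)·F = (79/16, -87/16).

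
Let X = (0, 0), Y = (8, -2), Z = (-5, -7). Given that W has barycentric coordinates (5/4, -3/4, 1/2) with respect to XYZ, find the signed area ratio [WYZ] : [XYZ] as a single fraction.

5/4

The signed ratio [WYZ]/[XYZ] equals the barycentric coordinate of W at vertex X, which is 5/4.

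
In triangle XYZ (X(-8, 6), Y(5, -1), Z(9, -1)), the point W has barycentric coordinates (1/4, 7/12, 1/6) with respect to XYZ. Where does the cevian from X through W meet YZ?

Line XW meets YZ where the X-coordinate vanishes; zeroing W's X-weight and renormalizing leaves Y, Z-weights 7/12 : 1/6 → (7/9, 2/9).
So V = (7/9)·Y + (2/9)·Z = (53/9, -1).

(53/9, -1)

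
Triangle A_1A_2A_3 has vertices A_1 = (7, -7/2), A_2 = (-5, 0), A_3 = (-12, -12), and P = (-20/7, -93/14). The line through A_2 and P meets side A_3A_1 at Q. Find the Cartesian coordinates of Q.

(-5/2, -31/4)

Barycentric coordinates of P with respect to A_1A_2A_3: (3/7, 1/7, 3/7).
On side A_3A_1 the A_2-coordinate is zero; dropping P's A_2-weight 1/7 and renormalizing the remaining 3/7 : 3/7 gives weights 1/2, 1/2 on A_3, A_1.
Q = (1/2)·(-12, -12) + (1/2)·(7, -7/2) = (-5/2, -31/4).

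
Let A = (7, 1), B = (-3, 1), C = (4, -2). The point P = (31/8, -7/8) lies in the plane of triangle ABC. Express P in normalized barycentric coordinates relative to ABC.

(1/4, 1/8, 5/8)

Signed area of the reference triangle: [ABC] = ½·(7·(1−(-2)) + (-3)·(-2−1) + 4·(1−1)) = ½·(21 + 9 + 0) = 15.
[PBC] = ½·((31/8)·(1−(-2)) + (-3)·(-2−(-7/8)) + 4·(-7/8−1)) = ½·(93/8 + 27/8 − 15/2) = 15/4, so the A-coordinate is (15/4)/15 = 1/4.
[APC] = ½·(7·(-7/8−(-2)) + (31/8)·(-2−1) + 4·(1−(-7/8))) = ½·(63/8 − 93/8 + 15/2) = 15/8, so the B-coordinate is 1/8.
[ABP] = ½·(7·(1−(-7/8)) + (-3)·(-7/8−1) + (31/8)·(1−1)) = ½·(105/8 + 45/8 + 0) = 75/8, so the C-coordinate is 5/8.
Check: 1/4 + 1/8 + 5/8 = 1.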